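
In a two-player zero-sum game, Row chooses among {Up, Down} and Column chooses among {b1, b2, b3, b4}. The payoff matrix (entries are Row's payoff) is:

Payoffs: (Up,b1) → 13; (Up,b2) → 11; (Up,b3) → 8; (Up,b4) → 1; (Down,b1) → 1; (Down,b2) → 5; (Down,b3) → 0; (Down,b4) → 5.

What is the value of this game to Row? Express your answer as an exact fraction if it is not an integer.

Row minima: Up → 1, Down → 0; maximin = 1.
Column maxima: b1 → 13, b2 → 11, b3 → 8, b4 → 5; minimax = 5.
1 ≠ 5, so there is no saddle point; optimal play is mixed.
b1 is strictly dominated by b3 (it gives Row strictly more in every row), so Column never plays it.
b2 is strictly dominated by b3 (it gives Row strictly more in every row), so Column never plays it.
On the remaining 2×2 (Up, Down vs b3, b4):
Let Row play Up with probability p. Expected payoff against b3: 8p + 0(1−p) = 8p; against b4: 1p + 5(1−p) = −4p + 5.
Setting these equal: 8p = −4p + 5 ⇒ 12p = 5 ⇒ p = 5/12, and the value is (8)·(5/12) = 10/3.
For Column: with q = P(b3), equating Up's and Down's payoffs gives 7q + 1 = −5q + 5 ⇒ q = 1/3.

10/3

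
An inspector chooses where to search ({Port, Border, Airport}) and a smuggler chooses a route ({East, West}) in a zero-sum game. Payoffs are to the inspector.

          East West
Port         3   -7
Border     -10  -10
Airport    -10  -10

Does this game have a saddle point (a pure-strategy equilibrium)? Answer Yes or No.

Yes

Row minima: Port → -7, Border → -10, Airport → -10; maximin = -7.
Column maxima: East → 3, West → -7; minimax = -7.
maximin = minimax = -7, so a saddle point exists.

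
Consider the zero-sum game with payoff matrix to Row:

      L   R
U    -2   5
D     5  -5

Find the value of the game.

15/17

Row minima: U → -2, D → -5; maximin = -2.
Column maxima: L → 5, R → 5; minimax = 5.
-2 ≠ 5, so there is no saddle point; optimal play is mixed.
Let Row play U with probability p. Expected payoff against L: (-2)p + 5(1−p) = −7p + 5; against R: 5p + (-5)(1−p) = 10p − 5.
Setting these equal: −7p + 5 = 10p − 5 ⇒ −17p = -10 ⇒ p = 10/17, and the value is (-7)·(10/17) + 5 = 15/17.
For Column: with q = P(L), equating U's and D's payoffs gives −7q + 5 = 10q − 5 ⇒ q = 10/17.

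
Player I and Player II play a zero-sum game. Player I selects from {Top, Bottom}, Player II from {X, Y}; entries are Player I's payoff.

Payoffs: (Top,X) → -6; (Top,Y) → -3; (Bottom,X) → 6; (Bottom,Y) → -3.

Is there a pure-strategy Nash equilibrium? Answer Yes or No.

Yes

Row minima: Top → -6, Bottom → -3; maximin = -3.
Column maxima: X → 6, Y → -3; minimax = -3.
maximin = minimax = -3, so a saddle point exists.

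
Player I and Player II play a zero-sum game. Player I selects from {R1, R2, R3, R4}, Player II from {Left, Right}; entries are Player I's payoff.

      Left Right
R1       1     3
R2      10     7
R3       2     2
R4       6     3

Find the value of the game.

Row minima: R1 → 1, R2 → 7, R3 → 2, R4 → 3; maximin = 7.
Column maxima: Left → 10, Right → 7; minimax = 7.
Since maximin = minimax = 7, there is a saddle point and the value is 7.

7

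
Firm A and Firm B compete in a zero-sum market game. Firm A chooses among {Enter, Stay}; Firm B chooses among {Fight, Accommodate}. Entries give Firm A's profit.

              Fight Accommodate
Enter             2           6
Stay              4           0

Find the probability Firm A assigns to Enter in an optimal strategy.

Row minima: Enter → 2, Stay → 0; maximin = 2.
Column maxima: Fight → 4, Accommodate → 6; minimax = 4.
2 ≠ 4, so there is no saddle point; optimal play is mixed.
Let Firm A play Enter with probability p. Expected payoff against Fight: 2p + 4(1−p) = −2p + 4; against Accommodate: 6p + 0(1−p) = 6p.
Setting these equal: −2p + 4 = 6p ⇒ −8p = -4 ⇒ p = 1/2, and the value is (-2)·(1/2) + 4 = 3.
For Firm B: with q = P(Fight), equating Enter's and Stay's payoffs gives −4q + 6 = 4q ⇒ q = 3/4.

1/2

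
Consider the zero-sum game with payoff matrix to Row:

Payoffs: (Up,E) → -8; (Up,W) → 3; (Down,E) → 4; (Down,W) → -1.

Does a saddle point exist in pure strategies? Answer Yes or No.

Row minima: Up → -8, Down → -1; maximin = -1.
Column maxima: E → 4, W → 3; minimax = 3.
-1 ≠ 3, so no pure-strategy equilibrium exists.

No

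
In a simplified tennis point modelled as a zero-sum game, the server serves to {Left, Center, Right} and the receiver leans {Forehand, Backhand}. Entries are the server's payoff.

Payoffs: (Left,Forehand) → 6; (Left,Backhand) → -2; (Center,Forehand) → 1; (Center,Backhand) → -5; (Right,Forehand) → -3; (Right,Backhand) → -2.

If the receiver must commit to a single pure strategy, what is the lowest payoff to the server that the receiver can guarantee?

Column maxima: Forehand → 6, Backhand → -2.
The smallest of these is -2.

-2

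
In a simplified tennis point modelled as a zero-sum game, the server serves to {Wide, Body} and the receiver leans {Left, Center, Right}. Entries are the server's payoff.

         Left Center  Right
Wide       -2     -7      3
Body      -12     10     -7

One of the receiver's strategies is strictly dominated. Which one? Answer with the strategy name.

Left holds the server's payoff strictly below Right in every row: -2 < 3, -12 < -7.
So Right is strictly dominated for the receiver.

Right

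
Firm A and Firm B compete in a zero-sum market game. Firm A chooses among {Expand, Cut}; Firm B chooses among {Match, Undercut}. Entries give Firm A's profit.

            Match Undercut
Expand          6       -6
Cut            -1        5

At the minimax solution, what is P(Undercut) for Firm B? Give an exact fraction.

Row minima: Expand → -6, Cut → -1; maximin = -1.
Column maxima: Match → 6, Undercut → 5; minimax = 5.
-1 ≠ 5, so there is no saddle point; optimal play is mixed.
Let Firm A play Expand with probability p. Expected payoff against Match: 6p + (-1)(1−p) = 7p − 1; against Undercut: (-6)p + 5(1−p) = −11p + 5.
Setting these equal: 7p − 1 = −11p + 5 ⇒ 18p = 6 ⇒ p = 1/3, and the value is (7)·(1/3) − 1 = 4/3.
For Firm B: with q = P(Match), equating Expand's and Cut's payoffs gives 12q − 6 = −6q + 5 ⇒ q = 11/18.

7/18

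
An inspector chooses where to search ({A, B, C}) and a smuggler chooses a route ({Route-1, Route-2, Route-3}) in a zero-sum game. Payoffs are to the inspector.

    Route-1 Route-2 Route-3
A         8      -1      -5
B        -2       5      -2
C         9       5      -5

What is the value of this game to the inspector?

Row minima: A → -5, B → -2, C → -5; maximin = -2.
Column maxima: Route-1 → 9, Route-2 → 5, Route-3 → -2; minimax = -2.
Since maximin = minimax = -2, there is a saddle point and the value is -2.

-2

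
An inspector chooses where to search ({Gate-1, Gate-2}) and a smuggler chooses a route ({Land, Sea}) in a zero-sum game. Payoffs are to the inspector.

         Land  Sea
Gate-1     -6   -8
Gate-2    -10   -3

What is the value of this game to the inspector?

Row minima: Gate-1 → -8, Gate-2 → -10; maximin = -8.
Column maxima: Land → -6, Sea → -3; minimax = -6.
-8 ≠ -6, so there is no saddle point; optimal play is mixed.
Let the inspector play Gate-1 with probability p. Expected payoff against Land: (-6)p + (-10)(1−p) = 4p − 10; against Sea: (-8)p + (-3)(1−p) = −5p − 3.
Setting these equal: 4p − 10 = −5p − 3 ⇒ 9p = 7 ⇒ p = 7/9, and the value is (4)·(7/9) − 10 = -62/9.
For the smuggler: with q = P(Land), equating Gate-1's and Gate-2's payoffs gives 2q − 8 = −7q − 3 ⇒ q = 5/9.

-62/9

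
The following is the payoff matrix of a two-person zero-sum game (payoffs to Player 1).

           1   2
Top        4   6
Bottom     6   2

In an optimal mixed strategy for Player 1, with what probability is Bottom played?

Row minima: Top → 4, Bottom → 2; maximin = 4.
Column maxima: 1 → 6, 2 → 6; minimax = 6.
4 ≠ 6, so there is no saddle point; optimal play is mixed.
Let Player 1 play Top with probability p. Expected payoff against 1: 4p + 6(1−p) = −2p + 6; against 2: 6p + 2(1−p) = 4p + 2.
Setting these equal: −2p + 6 = 4p + 2 ⇒ −6p = -4 ⇒ p = 2/3, and the value is (-2)·(2/3) + 6 = 14/3.
For Player 2: with q = P(1), equating Top's and Bottom's payoffs gives −2q + 6 = 4q + 2 ⇒ q = 2/3.

1/3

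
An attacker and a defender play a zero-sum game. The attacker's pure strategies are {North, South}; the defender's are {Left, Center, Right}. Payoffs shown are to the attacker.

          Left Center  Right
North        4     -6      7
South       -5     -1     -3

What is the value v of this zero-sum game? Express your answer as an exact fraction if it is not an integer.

Row minima: North → -6, South → -5; maximin = -5.
Column maxima: Left → 4, Center → -1, Right → 7; minimax = -1.
-5 ≠ -1, so there is no saddle point; optimal play is mixed.
Right is strictly dominated by Left (it gives the attacker strictly more in every row), so the defender never plays it.
On the remaining 2×2 (North, South vs Left, Center):
Let the attacker play North with probability p. Expected payoff against Left: 4p + (-5)(1−p) = 9p − 5; against Center: (-6)p + (-1)(1−p) = −5p − 1.
Setting these equal: 9p − 5 = −5p − 1 ⇒ 14p = 4 ⇒ p = 2/7, and the value is (9)·(2/7) − 5 = -17/7.
For the defender: with q = P(Left), equating North's and South's payoffs gives 10q − 6 = −4q − 1 ⇒ q = 5/14.

-17/7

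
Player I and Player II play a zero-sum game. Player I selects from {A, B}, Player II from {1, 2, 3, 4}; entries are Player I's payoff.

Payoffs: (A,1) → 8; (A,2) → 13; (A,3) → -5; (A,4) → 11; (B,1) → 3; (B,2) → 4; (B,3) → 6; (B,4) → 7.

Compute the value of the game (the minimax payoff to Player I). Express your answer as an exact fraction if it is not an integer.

63/16

Row minima: A → -5, B → 3; maximin = 3.
Column maxima: 1 → 8, 2 → 13, 3 → 6, 4 → 11; minimax = 6.
3 ≠ 6, so there is no saddle point; optimal play is mixed.
2 is strictly dominated by 1 (it gives Player I strictly more in every row), so Player II never plays it.
4 is strictly dominated by 1 (it gives Player I strictly more in every row), so Player II never plays it.
On the remaining 2×2 (A, B vs 1, 3):
Let Player I play A with probability p. Expected payoff against 1: 8p + 3(1−p) = 5p + 3; against 3: (-5)p + 6(1−p) = −11p + 6.
Setting these equal: 5p + 3 = −11p + 6 ⇒ 16p = 3 ⇒ p = 3/16, and the value is (5)·(3/16) + 3 = 63/16.
For Player II: with q = P(1), equating A's and B's payoffs gives 13q − 5 = −3q + 6 ⇒ q = 11/16.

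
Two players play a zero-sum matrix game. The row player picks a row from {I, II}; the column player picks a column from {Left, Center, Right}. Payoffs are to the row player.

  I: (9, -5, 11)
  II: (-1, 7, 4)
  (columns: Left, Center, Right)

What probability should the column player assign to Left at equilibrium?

Row minima: I → -5, II → -1; maximin = -1.
Column maxima: Left → 9, Center → 7, Right → 11; minimax = 7.
-1 ≠ 7, so there is no saddle point; optimal play is mixed.
Right is strictly dominated by Left (it gives the row player strictly more in every row), so the column player never plays it.
On the remaining 2×2 (I, II vs Left, Center):
Let the row player play I with probability p. Expected payoff against Left: 9p + (-1)(1−p) = 10p − 1; against Center: (-5)p + 7(1−p) = −12p + 7.
Setting these equal: 10p − 1 = −12p + 7 ⇒ 22p = 8 ⇒ p = 4/11, and the value is (10)·(4/11) − 1 = 29/11.
For the column player: with q = P(Left), equating I's and II's payoffs gives 14q − 5 = −8q + 7 ⇒ q = 6/11.

6/11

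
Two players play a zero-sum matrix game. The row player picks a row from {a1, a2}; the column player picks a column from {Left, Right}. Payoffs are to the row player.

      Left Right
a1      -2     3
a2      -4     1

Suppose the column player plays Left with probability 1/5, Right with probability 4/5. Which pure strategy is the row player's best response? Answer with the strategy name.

Expected payoff of a1: (1/5)·(-2) + (4/5)·3 = 2.
Expected payoff of a2: (1/5)·(-4) + (4/5)·1 = 0.
The largest is 2, so the row player's best response is a1.

a1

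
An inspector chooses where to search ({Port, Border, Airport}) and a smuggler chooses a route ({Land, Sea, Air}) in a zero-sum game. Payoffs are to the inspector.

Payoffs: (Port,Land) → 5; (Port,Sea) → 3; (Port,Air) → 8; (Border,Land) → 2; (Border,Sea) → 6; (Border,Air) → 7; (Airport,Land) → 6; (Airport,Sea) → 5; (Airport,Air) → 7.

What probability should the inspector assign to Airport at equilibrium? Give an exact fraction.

4/5

Row minima: Port → 3, Border → 2, Airport → 5; maximin = 5.
Column maxima: Land → 6, Sea → 6, Air → 8; minimax = 6.
5 ≠ 6, so there is no saddle point; optimal play is mixed.
Air is strictly dominated by Land (it gives the inspector strictly more in every row), so the smuggler never plays it.
With Air eliminated, Port is strictly dominated by Airport (Airport gives the inspector strictly more in every remaining column), so the inspector never plays it.
On the remaining 2×2 (Border, Airport vs Land, Sea):
Let the inspector play Border with probability p. Expected payoff against Land: 2p + 6(1−p) = −4p + 6; against Sea: 6p + 5(1−p) = p + 5.
Setting these equal: −4p + 6 = p + 5 ⇒ −5p = -1 ⇒ p = 1/5, and the value is (-4)·(1/5) + 6 = 26/5.
For the smuggler: with q = P(Land), equating Border's and Airport's payoffs gives −4q + 6 = q + 5 ⇒ q = 1/5.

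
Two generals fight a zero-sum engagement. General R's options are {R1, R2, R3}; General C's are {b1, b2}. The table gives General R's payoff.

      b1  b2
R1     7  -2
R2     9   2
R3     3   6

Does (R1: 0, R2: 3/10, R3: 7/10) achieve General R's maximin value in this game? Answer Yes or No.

Against b1 this mix gives (3/10)·9 + (7/10)·3 = 24/5.
Against b2 this mix gives (3/10)·2 + (7/10)·6 = 24/5.
All of General C's active replies (b1, b2) yield 24/5, and no column does worse for General R. The mix makes General C indifferent and guarantees 24/5, so it is optimal.

Yes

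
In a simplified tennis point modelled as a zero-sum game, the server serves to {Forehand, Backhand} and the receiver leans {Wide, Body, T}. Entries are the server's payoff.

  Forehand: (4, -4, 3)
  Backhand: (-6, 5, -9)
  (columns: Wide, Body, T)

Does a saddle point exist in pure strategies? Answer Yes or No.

No

Row minima: Forehand → -4, Backhand → -9; maximin = -4.
Column maxima: Wide → 4, Body → 5, T → 3; minimax = 3.
-4 ≠ 3, so no pure-strategy equilibrium exists.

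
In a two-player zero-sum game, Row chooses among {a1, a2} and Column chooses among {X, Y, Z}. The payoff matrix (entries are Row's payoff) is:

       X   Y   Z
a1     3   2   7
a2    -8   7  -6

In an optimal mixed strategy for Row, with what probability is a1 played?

Row minima: a1 → 2, a2 → -8; maximin = 2.
Column maxima: X → 3, Y → 7, Z → 7; minimax = 3.
2 ≠ 3, so there is no saddle point; optimal play is mixed.
Z is strictly dominated by X (it gives Row strictly more in every row), so Column never plays it.
On the remaining 2×2 (a1, a2 vs X, Y):
Let Row play a1 with probability p. Expected payoff against X: 3p + (-8)(1−p) = 11p − 8; against Y: 2p + 7(1−p) = −5p + 7.
Setting these equal: 11p − 8 = −5p + 7 ⇒ 16p = 15 ⇒ p = 15/16, and the value is (11)·(15/16) − 8 = 37/16.
For Column: with q = P(X), equating a1's and a2's payoffs gives q + 2 = −15q + 7 ⇒ q = 5/16.

15/16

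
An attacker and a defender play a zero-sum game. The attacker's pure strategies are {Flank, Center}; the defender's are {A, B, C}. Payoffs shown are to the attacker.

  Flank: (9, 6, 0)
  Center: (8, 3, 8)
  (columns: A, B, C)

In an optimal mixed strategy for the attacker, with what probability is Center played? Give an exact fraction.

Row minima: Flank → 0, Center → 3; maximin = 3.
Column maxima: A → 9, B → 6, C → 8; minimax = 6.
3 ≠ 6, so there is no saddle point; optimal play is mixed.
A is strictly dominated by B (it gives the attacker strictly more in every row), so the defender never plays it.
On the remaining 2×2 (Flank, Center vs B, C):
Let the attacker play Flank with probability p. Expected payoff against B: 6p + 3(1−p) = 3p + 3; against C: 0p + 8(1−p) = −8p + 8.
Setting these equal: 3p + 3 = −8p + 8 ⇒ 11p = 5 ⇒ p = 5/11, and the value is (3)·(5/11) + 3 = 48/11.
For the defender: with q = P(B), equating Flank's and Center's payoffs gives 6q = −5q + 8 ⇒ q = 8/11.

6/11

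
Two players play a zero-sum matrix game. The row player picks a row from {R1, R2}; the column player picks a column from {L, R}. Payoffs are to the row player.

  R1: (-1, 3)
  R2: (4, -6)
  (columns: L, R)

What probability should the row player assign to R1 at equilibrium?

Row minima: R1 → -1, R2 → -6; maximin = -1.
Column maxima: L → 4, R → 3; minimax = 3.
-1 ≠ 3, so there is no saddle point; optimal play is mixed.
Let the row player play R1 with probability p. Expected payoff against L: (-1)p + 4(1−p) = −5p + 4; against R: 3p + (-6)(1−p) = 9p − 6.
Setting these equal: −5p + 4 = 9p − 6 ⇒ −14p = -10 ⇒ p = 5/7, and the value is (-5)·(5/7) + 4 = 3/7.
For the column player: with q = P(L), equating R1's and R2's payoffs gives −4q + 3 = 10q − 6 ⇒ q = 9/14.

5/7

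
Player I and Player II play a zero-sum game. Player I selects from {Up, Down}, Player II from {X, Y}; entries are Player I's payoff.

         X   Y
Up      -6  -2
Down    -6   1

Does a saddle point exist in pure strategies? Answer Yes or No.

Yes

Row minima: Up → -6, Down → -6; maximin = -6.
Column maxima: X → -6, Y → 1; minimax = -6.
maximin = minimax = -6, so a saddle point exists.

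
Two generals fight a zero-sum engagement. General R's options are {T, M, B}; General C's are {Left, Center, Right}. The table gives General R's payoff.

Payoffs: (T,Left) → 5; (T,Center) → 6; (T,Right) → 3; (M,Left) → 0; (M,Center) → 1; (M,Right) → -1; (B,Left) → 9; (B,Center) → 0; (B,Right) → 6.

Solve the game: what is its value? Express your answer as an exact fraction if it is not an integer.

4

Row minima: T → 3, M → -1, B → 0; maximin = 3.
Column maxima: Left → 9, Center → 6, Right → 6; minimax = 6.
3 ≠ 6, so there is no saddle point; optimal play is mixed.
M is strictly dominated by T, so General R never plays it.
Left is strictly dominated by Right (it gives General R strictly more in every row), so General C never plays it.
On the remaining 2×2 (T, B vs Center, Right):
Let General R play T with probability p. Expected payoff against Center: 6p + 0(1−p) = 6p; against Right: 3p + 6(1−p) = −3p + 6.
Setting these equal: 6p = −3p + 6 ⇒ 9p = 6 ⇒ p = 2/3, and the value is (6)·(2/3) = 4.
For General C: with q = P(Center), equating T's and B's payoffs gives 3q + 3 = −6q + 6 ⇒ q = 1/3.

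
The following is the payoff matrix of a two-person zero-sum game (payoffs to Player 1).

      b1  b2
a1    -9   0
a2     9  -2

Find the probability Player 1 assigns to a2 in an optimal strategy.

9/20

Row minima: a1 → -9, a2 → -2; maximin = -2.
Column maxima: b1 → 9, b2 → 0; minimax = 0.
-2 ≠ 0, so there is no saddle point; optimal play is mixed.
Let Player 1 play a1 with probability p. Expected payoff against b1: (-9)p + 9(1−p) = −18p + 9; against b2: 0p + (-2)(1−p) = 2p − 2.
Setting these equal: −18p + 9 = 2p − 2 ⇒ −20p = -11 ⇒ p = 11/20, and the value is (-18)·(11/20) + 9 = -9/10.
For Player 2: with q = P(b1), equating a1's and a2's payoffs gives −9q = 11q − 2 ⇒ q = 1/10.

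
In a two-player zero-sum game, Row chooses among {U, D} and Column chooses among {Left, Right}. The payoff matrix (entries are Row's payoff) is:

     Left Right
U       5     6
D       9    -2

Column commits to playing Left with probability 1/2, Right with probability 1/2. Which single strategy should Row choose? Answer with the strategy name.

U

Expected payoff of U: (1/2)·5 + (1/2)·6 = 11/2.
Expected payoff of D: (1/2)·9 + (1/2)·(-2) = 7/2.
The largest is 11/2, so Row's best response is U.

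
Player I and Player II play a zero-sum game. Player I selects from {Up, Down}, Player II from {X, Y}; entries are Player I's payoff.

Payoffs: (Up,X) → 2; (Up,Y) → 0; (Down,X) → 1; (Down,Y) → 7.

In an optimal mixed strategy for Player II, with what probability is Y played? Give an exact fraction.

Row minima: Up → 0, Down → 1; maximin = 1.
Column maxima: X → 2, Y → 7; minimax = 2.
1 ≠ 2, so there is no saddle point; optimal play is mixed.
Let Player I play Up with probability p. Expected payoff against X: 2p + 1(1−p) = p + 1; against Y: 0p + 7(1−p) = −7p + 7.
Setting these equal: p + 1 = −7p + 7 ⇒ 8p = 6 ⇒ p = 3/4, and the value is (1)·(3/4) + 1 = 7/4.
For Player II: with q = P(X), equating Up's and Down's payoffs gives 2q = −6q + 7 ⇒ q = 7/8.

1/8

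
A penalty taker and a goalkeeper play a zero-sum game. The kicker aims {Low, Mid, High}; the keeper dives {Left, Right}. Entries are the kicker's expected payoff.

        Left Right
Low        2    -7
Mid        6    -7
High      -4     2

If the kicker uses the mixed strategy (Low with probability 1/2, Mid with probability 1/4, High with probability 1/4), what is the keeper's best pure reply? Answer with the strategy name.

If the keeper plays Left, the kicker's expected payoff is (1/2)·2 + (1/4)·6 + (1/4)·(-4) = 3/2.
If the keeper plays Right, the kicker's expected payoff is (1/2)·(-7) + (1/4)·(-7) + (1/4)·2 = -19/4.
The keeper minimizes the kicker's payoff; the smallest is -19/4, so the best response is Right.

Right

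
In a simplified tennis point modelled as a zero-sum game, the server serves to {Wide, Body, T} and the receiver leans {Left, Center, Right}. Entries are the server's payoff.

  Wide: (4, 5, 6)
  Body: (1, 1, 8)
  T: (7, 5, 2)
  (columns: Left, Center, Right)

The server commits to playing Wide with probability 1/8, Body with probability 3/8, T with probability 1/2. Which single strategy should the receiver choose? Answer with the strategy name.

If the receiver plays Left, the server's expected payoff is (1/8)·4 + (3/8)·1 + (1/2)·7 = 35/8.
If the receiver plays Center, the server's expected payoff is (1/8)·5 + (3/8)·1 + (1/2)·5 = 7/2.
If the receiver plays Right, the server's expected payoff is (1/8)·6 + (3/8)·8 + (1/2)·2 = 19/4.
The receiver minimizes the server's payoff; the smallest is 7/2, so the best response is Center.

Center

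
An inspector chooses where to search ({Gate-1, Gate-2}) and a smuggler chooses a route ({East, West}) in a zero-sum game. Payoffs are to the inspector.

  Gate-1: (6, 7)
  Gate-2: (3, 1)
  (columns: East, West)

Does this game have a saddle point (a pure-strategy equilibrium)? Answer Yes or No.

Yes

Row minima: Gate-1 → 6, Gate-2 → 1; maximin = 6.
Column maxima: East → 6, West → 7; minimax = 6.
maximin = minimax = 6, so a saddle point exists.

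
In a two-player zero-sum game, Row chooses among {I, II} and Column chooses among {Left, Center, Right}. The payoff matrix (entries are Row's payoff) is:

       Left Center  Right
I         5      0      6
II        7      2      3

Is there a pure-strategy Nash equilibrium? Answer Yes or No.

Row minima: I → 0, II → 2; maximin = 2.
Column maxima: Left → 7, Center → 2, Right → 6; minimax = 2.
maximin = minimax = 2, so a saddle point exists.

Yes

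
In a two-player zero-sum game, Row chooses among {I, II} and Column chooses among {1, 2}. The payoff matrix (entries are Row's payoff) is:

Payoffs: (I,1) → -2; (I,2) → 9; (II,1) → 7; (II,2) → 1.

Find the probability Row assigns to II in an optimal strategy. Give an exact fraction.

Row minima: I → -2, II → 1; maximin = 1.
Column maxima: 1 → 7, 2 → 9; minimax = 7.
1 ≠ 7, so there is no saddle point; optimal play is mixed.
Let Row play I with probability p. Expected payoff against 1: (-2)p + 7(1−p) = −9p + 7; against 2: 9p + 1(1−p) = 8p + 1.
Setting these equal: −9p + 7 = 8p + 1 ⇒ −17p = -6 ⇒ p = 6/17, and the value is (-9)·(6/17) + 7 = 65/17.
For Column: with q = P(1), equating I's and II's payoffs gives −11q + 9 = 6q + 1 ⇒ q = 8/17.

11/17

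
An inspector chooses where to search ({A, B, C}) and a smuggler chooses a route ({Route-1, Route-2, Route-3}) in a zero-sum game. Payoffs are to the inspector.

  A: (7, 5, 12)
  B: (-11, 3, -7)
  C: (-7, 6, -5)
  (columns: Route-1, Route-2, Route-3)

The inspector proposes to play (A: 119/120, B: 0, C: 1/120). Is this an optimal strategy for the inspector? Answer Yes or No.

No

Against Route-1 this mix gives (119/120)·7 + (1/120)·(-7) = 413/60.
Against Route-2 this mix gives (119/120)·5 + (1/120)·6 = 601/120.
Against Route-3 this mix gives (119/120)·12 + (1/120)·(-5) = 1423/120.
The smuggler will play Route-2, holding the inspector to 601/120. Shifting weight toward the row that does better against Route-2 would raise this floor (the equalizing mix achieves 77/15 against both Route-2 and Route-1), so the proposed strategy is not optimal.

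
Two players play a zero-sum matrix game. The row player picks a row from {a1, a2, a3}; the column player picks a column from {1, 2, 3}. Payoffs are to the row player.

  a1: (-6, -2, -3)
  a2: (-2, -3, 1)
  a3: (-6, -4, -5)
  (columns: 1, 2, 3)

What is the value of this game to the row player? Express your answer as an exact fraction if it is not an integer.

-14/5

Row minima: a1 → -6, a2 → -3, a3 → -6; maximin = -3.
Column maxima: 1 → -2, 2 → -2, 3 → 1; minimax = -2.
-3 ≠ -2, so there is no saddle point; optimal play is mixed.
a3 is strictly dominated by a2, so the row player never plays it.
3 is strictly dominated by 1 (it gives the row player strictly more in every row), so the column player never plays it.
On the remaining 2×2 (a1, a2 vs 1, 2):
Let the row player play a1 with probability p. Expected payoff against 1: (-6)p + (-2)(1−p) = −4p − 2; against 2: (-2)p + (-3)(1−p) = p − 3.
Setting these equal: −4p − 2 = p − 3 ⇒ −5p = -1 ⇒ p = 1/5, and the value is (-4)·(1/5) − 2 = -14/5.
For the column player: with q = P(1), equating a1's and a2's payoffs gives −4q − 2 = q − 3 ⇒ q = 1/5.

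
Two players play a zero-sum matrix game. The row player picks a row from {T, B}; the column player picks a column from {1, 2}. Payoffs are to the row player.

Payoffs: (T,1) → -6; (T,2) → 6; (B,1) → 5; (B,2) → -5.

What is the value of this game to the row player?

0

Row minima: T → -6, B → -5; maximin = -5.
Column maxima: 1 → 5, 2 → 6; minimax = 5.
-5 ≠ 5, so there is no saddle point; optimal play is mixed.
Let the row player play T with probability p. Expected payoff against 1: (-6)p + 5(1−p) = −11p + 5; against 2: 6p + (-5)(1−p) = 11p − 5.
Setting these equal: −11p + 5 = 11p − 5 ⇒ −22p = -10 ⇒ p = 5/11, and the value is (-11)·(5/11) + 5 = 0.
For the column player: with q = P(1), equating T's and B's payoffs gives −12q + 6 = 10q − 5 ⇒ q = 1/2.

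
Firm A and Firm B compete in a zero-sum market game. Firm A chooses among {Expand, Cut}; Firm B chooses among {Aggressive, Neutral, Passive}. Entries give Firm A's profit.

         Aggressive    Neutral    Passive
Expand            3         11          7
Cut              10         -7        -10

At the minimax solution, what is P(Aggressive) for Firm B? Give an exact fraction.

17/24

Row minima: Expand → 3, Cut → -10; maximin = 3.
Column maxima: Aggressive → 10, Neutral → 11, Passive → 7; minimax = 7.
3 ≠ 7, so there is no saddle point; optimal play is mixed.
Neutral is strictly dominated by Passive (it gives Firm A strictly more in every row), so Firm B never plays it.
On the remaining 2×2 (Expand, Cut vs Aggressive, Passive):
Let Firm A play Expand with probability p. Expected payoff against Aggressive: 3p + 10(1−p) = −7p + 10; against Passive: 7p + (-10)(1−p) = 17p − 10.
Setting these equal: −7p + 10 = 17p − 10 ⇒ −24p = -20 ⇒ p = 5/6, and the value is (-7)·(5/6) + 10 = 25/6.
For Firm B: with q = P(Aggressive), equating Expand's and Cut's payoffs gives −4q + 7 = 20q − 10 ⇒ q = 17/24.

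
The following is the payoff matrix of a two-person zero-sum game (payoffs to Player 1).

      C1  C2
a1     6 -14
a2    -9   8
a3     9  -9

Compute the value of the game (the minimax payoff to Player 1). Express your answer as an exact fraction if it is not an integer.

Row minima: a1 → -14, a2 → -9, a3 → -9; maximin = -9.
Column maxima: C1 → 9, C2 → 8; minimax = 8.
-9 ≠ 8, so there is no saddle point; optimal play is mixed.
a1 is strictly dominated by a3, so Player 1 never plays it.
On the remaining 2×2 (a2, a3 vs C1, C2):
Let Player 1 play a2 with probability p. Expected payoff against C1: (-9)p + 9(1−p) = −18p + 9; against C2: 8p + (-9)(1−p) = 17p − 9.
Setting these equal: −18p + 9 = 17p − 9 ⇒ −35p = -18 ⇒ p = 18/35, and the value is (-18)·(18/35) + 9 = -9/35.
For Player 2: with q = P(C1), equating a2's and a3's payoffs gives −17q + 8 = 18q − 9 ⇒ q = 17/35.

-9/35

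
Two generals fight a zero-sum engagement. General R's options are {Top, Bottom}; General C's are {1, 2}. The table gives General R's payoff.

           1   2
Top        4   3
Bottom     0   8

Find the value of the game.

32/9

Row minima: Top → 3, Bottom → 0; maximin = 3.
Column maxima: 1 → 4, 2 → 8; minimax = 4.
3 ≠ 4, so there is no saddle point; optimal play is mixed.
Let General R play Top with probability p. Expected payoff against 1: 4p + 0(1−p) = 4p; against 2: 3p + 8(1−p) = −5p + 8.
Setting these equal: 4p = −5p + 8 ⇒ 9p = 8 ⇒ p = 8/9, and the value is (4)·(8/9) = 32/9.
For General C: with q = P(1), equating Top's and Bottom's payoffs gives q + 3 = −8q + 8 ⇒ q = 5/9.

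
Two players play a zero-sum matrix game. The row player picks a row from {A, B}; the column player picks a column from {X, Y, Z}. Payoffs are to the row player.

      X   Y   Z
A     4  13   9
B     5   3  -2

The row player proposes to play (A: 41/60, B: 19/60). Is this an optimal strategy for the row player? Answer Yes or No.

No

Against X this mix gives (41/60)·4 + (19/60)·5 = 259/60.
Against Y this mix gives (41/60)·13 + (19/60)·3 = 59/6.
Against Z this mix gives (41/60)·9 + (19/60)·(-2) = 331/60.
The column player will play X, holding the row player to 259/60. Shifting weight toward the row that does better against X would raise this floor (the equalizing mix achieves 53/12 against both X and Z), so the proposed strategy is not optimal.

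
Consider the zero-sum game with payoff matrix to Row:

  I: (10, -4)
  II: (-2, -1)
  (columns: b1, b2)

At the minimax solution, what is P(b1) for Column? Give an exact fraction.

Row minima: I → -4, II → -2; maximin = -2.
Column maxima: b1 → 10, b2 → -1; minimax = -1.
-2 ≠ -1, so there is no saddle point; optimal play is mixed.
Let Row play I with probability p. Expected payoff against b1: 10p + (-2)(1−p) = 12p − 2; against b2: (-4)p + (-1)(1−p) = −3p − 1.
Setting these equal: 12p − 2 = −3p − 1 ⇒ 15p = 1 ⇒ p = 1/15, and the value is (12)·(1/15) − 2 = -6/5.
For Column: with q = P(b1), equating I's and II's payoffs gives 14q − 4 = −q − 1 ⇒ q = 1/5.

1/5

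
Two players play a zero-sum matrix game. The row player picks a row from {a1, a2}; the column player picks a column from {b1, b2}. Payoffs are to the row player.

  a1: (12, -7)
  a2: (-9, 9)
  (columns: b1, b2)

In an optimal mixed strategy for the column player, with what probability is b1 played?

16/37

Row minima: a1 → -7, a2 → -9; maximin = -7.
Column maxima: b1 → 12, b2 → 9; minimax = 9.
-7 ≠ 9, so there is no saddle point; optimal play is mixed.
Let the row player play a1 with probability p. Expected payoff against b1: 12p + (-9)(1−p) = 21p − 9; against b2: (-7)p + 9(1−p) = −16p + 9.
Setting these equal: 21p − 9 = −16p + 9 ⇒ 37p = 18 ⇒ p = 18/37, and the value is (21)·(18/37) − 9 = 45/37.
For the column player: with q = P(b1), equating a1's and a2's payoffs gives 19q − 7 = −18q + 9 ⇒ q = 16/37.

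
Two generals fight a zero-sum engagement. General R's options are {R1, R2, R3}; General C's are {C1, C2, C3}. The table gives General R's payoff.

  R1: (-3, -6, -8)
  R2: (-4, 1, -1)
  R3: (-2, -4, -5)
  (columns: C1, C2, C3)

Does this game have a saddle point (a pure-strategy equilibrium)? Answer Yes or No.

Row minima: R1 → -8, R2 → -4, R3 → -5; maximin = -4.
Column maxima: C1 → -2, C2 → 1, C3 → -1; minimax = -2.
-4 ≠ -2, so no pure-strategy equilibrium exists.

No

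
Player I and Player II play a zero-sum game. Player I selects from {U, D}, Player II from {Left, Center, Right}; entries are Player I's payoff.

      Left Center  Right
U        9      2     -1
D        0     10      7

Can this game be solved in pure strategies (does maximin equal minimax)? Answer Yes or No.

Row minima: U → -1, D → 0; maximin = 0.
Column maxima: Left → 9, Center → 10, Right → 7; minimax = 7.
0 ≠ 7, so no pure-strategy equilibrium exists.

No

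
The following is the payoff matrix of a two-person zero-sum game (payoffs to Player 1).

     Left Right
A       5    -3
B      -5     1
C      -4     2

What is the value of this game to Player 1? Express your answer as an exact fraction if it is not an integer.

-1/7

Row minima: A → -3, B → -5, C → -4; maximin = -3.
Column maxima: Left → 5, Right → 2; minimax = 2.
-3 ≠ 2, so there is no saddle point; optimal play is mixed.
B is strictly dominated by C, so Player 1 never plays it.
On the remaining 2×2 (A, C vs Left, Right):
Let Player 1 play A with probability p. Expected payoff against Left: 5p + (-4)(1−p) = 9p − 4; against Right: (-3)p + 2(1−p) = −5p + 2.
Setting these equal: 9p − 4 = −5p + 2 ⇒ 14p = 6 ⇒ p = 3/7, and the value is (9)·(3/7) − 4 = -1/7.
For Player 2: with q = P(Left), equating A's and C's payoffs gives 8q − 3 = −6q + 2 ⇒ q = 5/14.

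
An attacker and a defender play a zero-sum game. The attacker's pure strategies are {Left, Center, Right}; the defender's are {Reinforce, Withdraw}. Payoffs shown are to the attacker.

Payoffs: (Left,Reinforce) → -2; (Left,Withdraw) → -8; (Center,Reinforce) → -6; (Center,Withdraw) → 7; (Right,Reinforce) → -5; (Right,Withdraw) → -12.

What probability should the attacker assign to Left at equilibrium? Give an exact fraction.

Row minima: Left → -8, Center → -6, Right → -12; maximin = -6.
Column maxima: Reinforce → -2, Withdraw → 7; minimax = -2.
-6 ≠ -2, so there is no saddle point; optimal play is mixed.
Right is strictly dominated by Left, so the attacker never plays it.
On the remaining 2×2 (Left, Center vs Reinforce, Withdraw):
Let the attacker play Left with probability p. Expected payoff against Reinforce: (-2)p + (-6)(1−p) = 4p − 6; against Withdraw: (-8)p + 7(1−p) = −15p + 7.
Setting these equal: 4p − 6 = −15p + 7 ⇒ 19p = 13 ⇒ p = 13/19, and the value is (4)·(13/19) − 6 = -62/19.
For the defender: with q = P(Reinforce), equating Left's and Center's payoffs gives 6q − 8 = −13q + 7 ⇒ q = 15/19.

13/19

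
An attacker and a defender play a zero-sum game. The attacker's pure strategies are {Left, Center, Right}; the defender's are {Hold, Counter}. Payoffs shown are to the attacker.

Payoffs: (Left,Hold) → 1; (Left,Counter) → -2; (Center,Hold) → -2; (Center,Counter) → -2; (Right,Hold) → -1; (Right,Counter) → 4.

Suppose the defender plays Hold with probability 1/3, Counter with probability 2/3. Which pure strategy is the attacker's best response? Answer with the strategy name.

Right

Expected payoff of Left: (1/3)·1 + (2/3)·(-2) = -1.
Expected payoff of Center: (1/3)·(-2) + (2/3)·(-2) = -2.
Expected payoff of Right: (1/3)·(-1) + (2/3)·4 = 7/3.
The largest is 7/3, so the attacker's best response is Right.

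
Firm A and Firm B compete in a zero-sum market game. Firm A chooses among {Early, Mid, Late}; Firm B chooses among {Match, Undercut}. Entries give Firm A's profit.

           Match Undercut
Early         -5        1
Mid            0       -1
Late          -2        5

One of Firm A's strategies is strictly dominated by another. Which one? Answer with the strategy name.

Early

Late gives a strictly higher payoff than Early against every column: -2 > -5, 5 > 1.
So Early is strictly dominated and Firm A never plays it.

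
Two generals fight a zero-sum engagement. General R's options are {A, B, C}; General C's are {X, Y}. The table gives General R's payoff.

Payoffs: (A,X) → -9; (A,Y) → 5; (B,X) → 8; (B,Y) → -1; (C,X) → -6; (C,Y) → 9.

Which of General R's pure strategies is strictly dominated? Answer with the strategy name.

A

C gives a strictly higher payoff than A against every column: -6 > -9, 9 > 5.
So A is strictly dominated and General R never plays it.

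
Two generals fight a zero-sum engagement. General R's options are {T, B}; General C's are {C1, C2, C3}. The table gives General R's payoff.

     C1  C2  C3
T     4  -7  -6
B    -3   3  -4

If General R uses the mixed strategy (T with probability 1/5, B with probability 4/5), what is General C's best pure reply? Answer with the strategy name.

If General C plays C1, General R's expected payoff is (1/5)·4 + (4/5)·(-3) = -8/5.
If General C plays C2, General R's expected payoff is (1/5)·(-7) + (4/5)·3 = 1.
If General C plays C3, General R's expected payoff is (1/5)·(-6) + (4/5)·(-4) = -22/5.
General C minimizes General R's payoff; the smallest is -22/5, so the best response is C3.

C3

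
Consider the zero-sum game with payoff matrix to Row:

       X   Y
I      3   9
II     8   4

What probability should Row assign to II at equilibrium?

Row minima: I → 3, II → 4; maximin = 4.
Column maxima: X → 8, Y → 9; minimax = 8.
4 ≠ 8, so there is no saddle point; optimal play is mixed.
Let Row play I with probability p. Expected payoff against X: 3p + 8(1−p) = −5p + 8; against Y: 9p + 4(1−p) = 5p + 4.
Setting these equal: −5p + 8 = 5p + 4 ⇒ −10p = -4 ⇒ p = 2/5, and the value is (-5)·(2/5) + 8 = 6.
For Column: with q = P(X), equating I's and II's payoffs gives −6q + 9 = 4q + 4 ⇒ q = 1/2.

3/5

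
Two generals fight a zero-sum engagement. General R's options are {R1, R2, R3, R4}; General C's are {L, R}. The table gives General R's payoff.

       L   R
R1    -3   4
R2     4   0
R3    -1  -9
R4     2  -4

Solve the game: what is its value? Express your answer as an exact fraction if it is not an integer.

16/11

Row minima: R1 → -3, R2 → 0, R3 → -9, R4 → -4; maximin = 0.
Column maxima: L → 4, R → 4; minimax = 4.
0 ≠ 4, so there is no saddle point; optimal play is mixed.
R3 is strictly dominated by R2, so General R never plays it.
R4 is strictly dominated by R2, so General R never plays it.
On the remaining 2×2 (R1, R2 vs L, R):
Let General R play R1 with probability p. Expected payoff against L: (-3)p + 4(1−p) = −7p + 4; against R: 4p + 0(1−p) = 4p.
Setting these equal: −7p + 4 = 4p ⇒ −11p = -4 ⇒ p = 4/11, and the value is (-7)·(4/11) + 4 = 16/11.
For General C: with q = P(L), equating R1's and R2's payoffs gives −7q + 4 = 4q ⇒ q = 4/11.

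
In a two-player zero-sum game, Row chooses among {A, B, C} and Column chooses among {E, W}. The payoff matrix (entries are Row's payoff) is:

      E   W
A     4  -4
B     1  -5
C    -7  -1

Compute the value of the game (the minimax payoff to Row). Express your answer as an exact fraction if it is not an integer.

-16/7

Row minima: A → -4, B → -5, C → -7; maximin = -4.
Column maxima: E → 4, W → -1; minimax = -1.
-4 ≠ -1, so there is no saddle point; optimal play is mixed.
B is strictly dominated by A, so Row never plays it.
On the remaining 2×2 (A, C vs E, W):
Let Row play A with probability p. Expected payoff against E: 4p + (-7)(1−p) = 11p − 7; against W: (-4)p + (-1)(1−p) = −3p − 1.
Setting these equal: 11p − 7 = −3p − 1 ⇒ 14p = 6 ⇒ p = 3/7, and the value is (11)·(3/7) − 7 = -16/7.
For Column: with q = P(E), equating A's and C's payoffs gives 8q − 4 = −6q − 1 ⇒ q = 3/14.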